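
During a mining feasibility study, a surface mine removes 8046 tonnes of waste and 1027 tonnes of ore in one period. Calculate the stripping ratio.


7.8345

Stripping ratio = waste tonnage / ore tonnage
= 8046 / 1027
= 7.8345


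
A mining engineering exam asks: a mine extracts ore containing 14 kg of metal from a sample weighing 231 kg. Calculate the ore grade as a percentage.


Ore grade = (metal mass / ore mass) * 100
= (14 / 231) * 100
= 0.06060606061 * 100
= 6.0606%

6.0606%


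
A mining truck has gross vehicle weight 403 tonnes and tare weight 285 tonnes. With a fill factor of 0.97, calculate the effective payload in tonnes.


114.46 tonnes

Maximum payload = gross - tare
= 403 - 285 = 118 tonnes
Effective payload = max payload * fill factor
= 118 * 0.97
= 114.46 tonnes


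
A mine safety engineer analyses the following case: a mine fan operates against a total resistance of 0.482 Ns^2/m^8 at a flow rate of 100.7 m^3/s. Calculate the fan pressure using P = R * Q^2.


4887.7162 Pa

Compute Q^2:
Q^2 = 100.7^2 = 10140.49
Compute pressure:
P = R * Q^2 = 0.482 * 10140.49
= 4887.7162 Pa


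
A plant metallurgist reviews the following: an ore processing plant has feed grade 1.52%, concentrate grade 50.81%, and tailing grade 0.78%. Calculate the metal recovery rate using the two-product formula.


49.4432%

Using the two-product formula:
R = 100 * c * (f - t) / (f * (c - t))
Numerator = 100 * 50.81 * (1.52 - 0.78)
= 100 * 50.81 * 0.74
= 3759.94
Denominator = 1.52 * (50.81 - 0.78)
= 1.52 * 50.03
= 76.0456
R = 3759.94 / 76.0456
= 49.4432%


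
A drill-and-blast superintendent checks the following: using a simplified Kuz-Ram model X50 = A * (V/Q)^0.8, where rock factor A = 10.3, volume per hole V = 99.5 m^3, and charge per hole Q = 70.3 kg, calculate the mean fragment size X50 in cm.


Compute V/Q:
V/Q = 99.5 / 70.3 = 1.415362731
Raise to the power 0.8:
(V/Q)^0.8 = 1.415362731^0.8 = 1.320365611
Multiply by A:
X50 = 10.3 * 1.320365611
= 13.5998 cm

13.5998 cm


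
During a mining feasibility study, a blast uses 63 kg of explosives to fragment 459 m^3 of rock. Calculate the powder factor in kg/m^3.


0.1373 kg/m^3

Powder factor = explosive mass / rock volume
= 63 / 459
= 0.1373 kg/m^3


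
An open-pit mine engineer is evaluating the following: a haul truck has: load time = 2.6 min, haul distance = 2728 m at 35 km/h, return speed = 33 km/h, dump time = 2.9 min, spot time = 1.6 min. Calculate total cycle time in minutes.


16.7366 min

Convert haul speed to m/min: 35 * 1000/60 = 583.3333333 m/min
Haul time = 2728 / 583.3333333 = 4.676571429 min
Convert return speed to m/min: 33 * 1000/60 = 550 m/min
Return time = 2728 / 550 = 4.96 min
Total cycle time:
= 2.6 + 4.676571429 + 2.9 + 4.96 + 1.6
= 16.7366 min


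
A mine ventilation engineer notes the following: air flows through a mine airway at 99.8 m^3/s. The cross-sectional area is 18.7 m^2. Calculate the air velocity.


5.3369 m/s

Velocity = flow rate / cross-sectional area
= 99.8 / 18.7
= 5.3369 m/s


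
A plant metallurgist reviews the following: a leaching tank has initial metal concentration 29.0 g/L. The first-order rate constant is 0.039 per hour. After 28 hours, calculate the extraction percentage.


66.4455%

Compute the exponent:
-k * t = -0.039 * 28 = -1.092
Remaining concentration:
C = 29.0 * exp(-1.092)
= 29.0 * 0.3355447327
= 9.730797248 g/L
Extracted = 29.0 - 9.730797248 = 19.26920275 g/L
Extraction % = 19.26920275 / 29.0 * 100
= 66.4455%


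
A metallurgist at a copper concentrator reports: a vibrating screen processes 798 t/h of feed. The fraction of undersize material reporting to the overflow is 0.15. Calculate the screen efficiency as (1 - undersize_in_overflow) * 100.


85.0%

Screen efficiency = (1 - fraction of undersize in overflow) * 100
= (1 - 0.15) * 100
= 0.85 * 100
= 85.0%


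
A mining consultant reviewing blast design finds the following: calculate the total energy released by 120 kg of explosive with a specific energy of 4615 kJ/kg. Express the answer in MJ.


553.8 MJ

Energy = mass * specific_energy / 1000
= 120 * 4615 / 1000
= 553800 / 1000
= 553.8 MJ


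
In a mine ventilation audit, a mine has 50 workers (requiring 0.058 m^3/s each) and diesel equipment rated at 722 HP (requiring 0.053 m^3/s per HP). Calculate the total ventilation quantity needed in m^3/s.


41.166 m^3/s

Airflow for workers:
Q_people = 50 * 0.058 = 2.9 m^3/s
Airflow for diesel equipment:
Q_diesel = 722 * 0.053 = 38.266 m^3/s
Total ventilation:
Q_total = 2.9 + 38.266
= 41.166 m^3/s


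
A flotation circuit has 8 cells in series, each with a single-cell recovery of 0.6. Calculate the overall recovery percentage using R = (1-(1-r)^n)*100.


99.9345%

Complement of single-cell recovery:
1 - r = 1 - 0.6 = 0.4
Raise to power n:
(1 - r)^8 = 0.4^8 = 0.00065536
Overall recovery:
R = (1 - 0.00065536) * 100
= 99.9345%


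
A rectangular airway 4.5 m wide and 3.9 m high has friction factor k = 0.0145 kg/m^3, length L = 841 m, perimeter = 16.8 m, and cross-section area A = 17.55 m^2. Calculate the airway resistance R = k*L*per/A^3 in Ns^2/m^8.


Compute the numerator:
k * L * per = 0.0145 * 841 * 16.8
= 204.8676
Compute the denominator:
A^3 = 17.55^3 = 5405.443875
Resistance:
R = 204.8676 / 5405.443875
= 0.0379 Ns^2/m^8

0.0379 Ns^2/m^8


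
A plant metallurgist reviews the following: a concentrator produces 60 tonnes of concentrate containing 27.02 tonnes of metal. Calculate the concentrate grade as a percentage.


45.0333%

Grade = (metal in concentrate / concentrate mass) * 100
= (27.02 / 60) * 100
= 0.4503333333 * 100
= 45.0333%


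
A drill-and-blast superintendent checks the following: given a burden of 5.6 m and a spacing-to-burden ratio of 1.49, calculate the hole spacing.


8.344 m

Spacing = burden * ratio
= 5.6 * 1.49
= 8.344 m


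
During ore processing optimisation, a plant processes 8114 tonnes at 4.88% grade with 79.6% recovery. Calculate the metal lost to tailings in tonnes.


80.7765 tonnes

Total metal in feed:
= 8114 * 4.88 / 100 = 395.9632 tonnes
Metal recovered:
= 395.9632 * 79.6 / 100 = 315.1867072 tonnes
Metal lost to tailings:
= 395.9632 - 315.1867072
= 80.7765 tonnes


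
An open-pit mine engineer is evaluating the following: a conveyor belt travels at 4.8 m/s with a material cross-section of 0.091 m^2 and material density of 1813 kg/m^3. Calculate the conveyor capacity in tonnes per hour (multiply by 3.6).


2850.9062 t/h

Volumetric flow = speed * area
= 4.8 * 0.091 = 0.4368 m^3/s
Mass flow = volumetric * density
= 0.4368 * 1813 = 791.9184 kg/s
Convert to t/h: multiply by 3.6
Capacity = 791.9184 * 3.6
= 2850.9062 t/h


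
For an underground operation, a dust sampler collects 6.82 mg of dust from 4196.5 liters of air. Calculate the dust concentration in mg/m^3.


Convert liters to m^3: 1 m^3 = 1000 L
Concentration = mass / volume * 1000
= 6.82 / 4196.5 * 1000
= 0.001625163827 * 1000
= 1.6252 mg/m^3

1.6252 mg/m^3


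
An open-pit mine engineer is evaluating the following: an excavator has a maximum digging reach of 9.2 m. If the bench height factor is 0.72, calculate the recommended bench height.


Bench height = reach * factor
= 9.2 * 0.72
= 6.624 m

6.624 m


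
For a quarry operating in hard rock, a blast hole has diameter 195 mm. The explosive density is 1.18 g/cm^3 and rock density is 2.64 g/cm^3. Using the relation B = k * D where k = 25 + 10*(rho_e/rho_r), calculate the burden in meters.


First, compute k:
rho_e / rho_r = 1.18 / 2.64 = 0.446969697
k = 25 + 10 * 0.446969697 = 29.46969697
Then, compute burden:
B = k * D / 1000 = 29.46969697 * 195 / 1000
= 5746.590909 / 1000
= 5.7466 m

5.7466 m


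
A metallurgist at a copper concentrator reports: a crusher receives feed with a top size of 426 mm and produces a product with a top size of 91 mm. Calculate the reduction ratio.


Reduction ratio = feed size / product size
= 426 / 91
= 4.6813

4.6813


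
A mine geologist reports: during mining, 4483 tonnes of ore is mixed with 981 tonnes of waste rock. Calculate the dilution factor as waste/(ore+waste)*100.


17.9539%

Total material = ore + waste
= 4483 + 981 = 5464 tonnes
Dilution = waste / total * 100
= 981 / 5464 * 100
= 0.1795387994 * 100
= 17.9539%


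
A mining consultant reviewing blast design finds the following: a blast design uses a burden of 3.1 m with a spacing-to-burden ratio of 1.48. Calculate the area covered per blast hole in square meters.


14.2228 m^2

First, find the spacing:
Spacing = burden * ratio = 3.1 * 1.48
= 4.588 m
Then, calculate the area:
Area = burden * spacing = 3.1 * 4.588
= 14.2228 m^2


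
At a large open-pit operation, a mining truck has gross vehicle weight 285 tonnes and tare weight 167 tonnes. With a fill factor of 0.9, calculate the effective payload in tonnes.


Maximum payload = gross - tare
= 285 - 167 = 118 tonnes
Effective payload = max payload * fill factor
= 118 * 0.9
= 106.2 tonnes

106.2 tonnes


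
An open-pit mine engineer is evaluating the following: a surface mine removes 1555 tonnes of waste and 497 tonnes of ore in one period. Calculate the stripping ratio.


Stripping ratio = waste tonnage / ore tonnage
= 1555 / 497
= 3.1288

3.1288


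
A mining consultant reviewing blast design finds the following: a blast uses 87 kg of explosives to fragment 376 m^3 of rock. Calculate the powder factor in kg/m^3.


0.2314 kg/m^3

Powder factor = explosive mass / rock volume
= 87 / 376
= 0.2314 kg/m^3


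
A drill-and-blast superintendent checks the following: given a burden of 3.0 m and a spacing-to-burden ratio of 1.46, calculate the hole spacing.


Spacing = burden * ratio
= 3.0 * 1.46
= 4.38 m

4.38 m


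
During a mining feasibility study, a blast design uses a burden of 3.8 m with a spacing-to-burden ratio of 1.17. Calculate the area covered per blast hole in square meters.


16.8948 m^2

First, find the spacing:
Spacing = burden * ratio = 3.8 * 1.17
= 4.446 m
Then, calculate the area:
Area = burden * spacing = 3.8 * 4.446
= 16.8948 m^2


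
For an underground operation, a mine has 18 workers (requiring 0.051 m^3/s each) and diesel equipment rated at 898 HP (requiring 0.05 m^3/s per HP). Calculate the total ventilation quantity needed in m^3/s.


Airflow for workers:
Q_people = 18 * 0.051 = 0.918 m^3/s
Airflow for diesel equipment:
Q_diesel = 898 * 0.05 = 44.9 m^3/s
Total ventilation:
Q_total = 0.918 + 44.9
= 45.818 m^3/s

45.818 m^3/s


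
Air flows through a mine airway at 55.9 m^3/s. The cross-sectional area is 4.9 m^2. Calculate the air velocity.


Velocity = flow rate / cross-sectional area
= 55.9 / 4.9
= 11.4082 m/s

11.4082 m/s


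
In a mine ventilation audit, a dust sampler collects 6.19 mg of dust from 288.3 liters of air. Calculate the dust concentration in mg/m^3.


Convert liters to m^3: 1 m^3 = 1000 L
Concentration = mass / volume * 1000
= 6.19 / 288.3 * 1000
= 0.02147069025 * 1000
= 21.4707 mg/m^3

21.4707 mg/m^3


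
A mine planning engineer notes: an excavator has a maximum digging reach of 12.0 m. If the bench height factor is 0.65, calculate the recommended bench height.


Bench height = reach * factor
= 12.0 * 0.65
= 7.8 m

7.8 m


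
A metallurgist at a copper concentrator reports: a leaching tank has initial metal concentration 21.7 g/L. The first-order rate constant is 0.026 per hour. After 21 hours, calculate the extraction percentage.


Compute the exponent:
-k * t = -0.026 * 21 = -0.546
Remaining concentration:
C = 21.7 * exp(-0.546)
= 21.7 * 0.5792622314
= 12.56999042 g/L
Extracted = 21.7 - 12.56999042 = 9.130009579 g/L
Extraction % = 9.130009579 / 21.7 * 100
= 42.0738%

42.0738%


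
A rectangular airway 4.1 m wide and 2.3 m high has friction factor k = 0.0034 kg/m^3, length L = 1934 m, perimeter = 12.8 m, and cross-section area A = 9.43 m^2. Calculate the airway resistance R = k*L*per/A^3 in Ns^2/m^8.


Compute the numerator:
k * L * per = 0.0034 * 1934 * 12.8
= 84.16768
Compute the denominator:
A^3 = 9.43^3 = 838.561807
Resistance:
R = 84.16768 / 838.561807
= 0.1004 Ns^2/m^8

0.1004 Ns^2/m^8


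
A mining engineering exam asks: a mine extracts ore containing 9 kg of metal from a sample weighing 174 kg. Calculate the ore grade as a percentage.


5.1724%

Ore grade = (metal mass / ore mass) * 100
= (9 / 174) * 100
= 0.05172413793 * 100
= 5.1724%


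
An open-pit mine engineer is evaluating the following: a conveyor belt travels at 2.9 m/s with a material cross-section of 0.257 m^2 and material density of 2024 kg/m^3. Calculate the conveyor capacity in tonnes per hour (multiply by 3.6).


Volumetric flow = speed * area
= 2.9 * 0.257 = 0.7453 m^3/s
Mass flow = volumetric * density
= 0.7453 * 2024 = 1508.4872 kg/s
Convert to t/h: multiply by 3.6
Capacity = 1508.4872 * 3.6
= 5430.5539 t/h

5430.5539 t/h


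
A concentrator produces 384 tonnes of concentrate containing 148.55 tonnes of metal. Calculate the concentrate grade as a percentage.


38.6849%

Grade = (metal in concentrate / concentrate mass) * 100
= (148.55 / 384) * 100
= 0.3868489583 * 100
= 38.6849%


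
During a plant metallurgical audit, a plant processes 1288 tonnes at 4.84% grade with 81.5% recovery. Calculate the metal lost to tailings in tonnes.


11.5328 tonnes

Total metal in feed:
= 1288 * 4.84 / 100 = 62.3392 tonnes
Metal recovered:
= 62.3392 * 81.5 / 100 = 50.806448 tonnes
Metal lost to tailings:
= 62.3392 - 50.806448
= 11.5328 tonnes


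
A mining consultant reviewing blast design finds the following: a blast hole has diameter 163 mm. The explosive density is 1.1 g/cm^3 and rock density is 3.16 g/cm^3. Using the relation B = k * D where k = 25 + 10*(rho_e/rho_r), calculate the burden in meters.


First, compute k:
rho_e / rho_r = 1.1 / 3.16 = 0.3481012658
k = 25 + 10 * 0.3481012658 = 28.48101266
Then, compute burden:
B = k * D / 1000 = 28.48101266 * 163 / 1000
= 4642.405063 / 1000
= 4.6424 m

4.6424 m


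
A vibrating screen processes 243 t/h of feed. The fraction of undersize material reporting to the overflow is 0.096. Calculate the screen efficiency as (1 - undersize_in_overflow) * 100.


Screen efficiency = (1 - fraction of undersize in overflow) * 100
= (1 - 0.096) * 100
= 0.904 * 100
= 90.4%

90.4%


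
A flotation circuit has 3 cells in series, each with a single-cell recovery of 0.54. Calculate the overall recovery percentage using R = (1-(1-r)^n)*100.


90.2664%

Complement of single-cell recovery:
1 - r = 1 - 0.54 = 0.46
Raise to power n:
(1 - r)^3 = 0.46^3 = 0.097336
Overall recovery:
R = (1 - 0.097336) * 100
= 90.2664%


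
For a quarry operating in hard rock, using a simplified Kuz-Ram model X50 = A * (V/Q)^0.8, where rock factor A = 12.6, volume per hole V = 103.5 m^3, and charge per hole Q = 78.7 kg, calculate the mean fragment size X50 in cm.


Compute V/Q:
V/Q = 103.5 / 78.7 = 1.315120712
Raise to the power 0.8:
(V/Q)^0.8 = 1.315120712^0.8 = 1.245009009
Multiply by A:
X50 = 12.6 * 1.245009009
= 15.6871 cm

15.6871 cm


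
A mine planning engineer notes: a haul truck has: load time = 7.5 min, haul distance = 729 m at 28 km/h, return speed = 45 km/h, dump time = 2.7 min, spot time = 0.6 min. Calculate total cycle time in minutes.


13.3341 min

Convert haul speed to m/min: 28 * 1000/60 = 466.6666667 m/min
Haul time = 729 / 466.6666667 = 1.562142857 min
Convert return speed to m/min: 45 * 1000/60 = 750 m/min
Return time = 729 / 750 = 0.972 min
Total cycle time:
= 7.5 + 1.562142857 + 2.7 + 0.972 + 0.6
= 13.3341 min


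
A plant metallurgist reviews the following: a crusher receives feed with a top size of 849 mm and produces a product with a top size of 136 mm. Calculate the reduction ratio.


6.2426

Reduction ratio = feed size / product size
= 849 / 136
= 6.2426


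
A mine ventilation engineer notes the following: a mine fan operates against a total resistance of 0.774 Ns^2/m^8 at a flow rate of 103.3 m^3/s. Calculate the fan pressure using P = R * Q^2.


8259.2689 Pa

Compute Q^2:
Q^2 = 103.3^2 = 10670.89
Compute pressure:
P = R * Q^2 = 0.774 * 10670.89
= 8259.2689 Pa


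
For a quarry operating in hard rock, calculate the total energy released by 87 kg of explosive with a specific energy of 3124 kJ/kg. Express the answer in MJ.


Energy = mass * specific_energy / 1000
= 87 * 3124 / 1000
= 271788 / 1000
= 271.788 MJ

271.788 MJ


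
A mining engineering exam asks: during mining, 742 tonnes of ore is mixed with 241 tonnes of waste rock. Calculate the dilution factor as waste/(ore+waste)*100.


24.5168%

Total material = ore + waste
= 742 + 241 = 983 tonnes
Dilution = waste / total * 100
= 241 / 983 * 100
= 0.2451678535 * 100
= 24.5168%


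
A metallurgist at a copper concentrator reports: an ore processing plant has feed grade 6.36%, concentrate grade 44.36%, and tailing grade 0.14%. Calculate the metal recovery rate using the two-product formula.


98.1084%

Using the two-product formula:
R = 100 * c * (f - t) / (f * (c - t))
Numerator = 100 * 44.36 * (6.36 - 0.14)
= 100 * 44.36 * 6.22
= 27591.92
Denominator = 6.36 * (44.36 - 0.14)
= 6.36 * 44.22
= 281.2392
R = 27591.92 / 281.2392
= 98.1084%


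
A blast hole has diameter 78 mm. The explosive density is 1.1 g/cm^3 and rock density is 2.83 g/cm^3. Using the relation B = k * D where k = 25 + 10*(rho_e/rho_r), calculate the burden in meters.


First, compute k:
rho_e / rho_r = 1.1 / 2.83 = 0.3886925795
k = 25 + 10 * 0.3886925795 = 28.8869258
Then, compute burden:
B = k * D / 1000 = 28.8869258 * 78 / 1000
= 2253.180212 / 1000
= 2.2532 m

2.2532 m


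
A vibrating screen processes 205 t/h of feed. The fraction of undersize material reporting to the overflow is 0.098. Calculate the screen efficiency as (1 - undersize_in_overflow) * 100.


Screen efficiency = (1 - fraction of undersize in overflow) * 100
= (1 - 0.098) * 100
= 0.902 * 100
= 90.2%

90.2%


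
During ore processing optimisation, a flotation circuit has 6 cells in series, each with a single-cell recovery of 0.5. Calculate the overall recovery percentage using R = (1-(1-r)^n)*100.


98.4375%

Complement of single-cell recovery:
1 - r = 1 - 0.5 = 0.5
Raise to power n:
(1 - r)^6 = 0.5^6 = 0.015625
Overall recovery:
R = (1 - 0.015625) * 100
= 98.4375%


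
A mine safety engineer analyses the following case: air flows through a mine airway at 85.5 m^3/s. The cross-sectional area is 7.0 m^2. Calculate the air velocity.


12.2143 m/s

Velocity = flow rate / cross-sectional area
= 85.5 / 7.0
= 12.2143 m/s


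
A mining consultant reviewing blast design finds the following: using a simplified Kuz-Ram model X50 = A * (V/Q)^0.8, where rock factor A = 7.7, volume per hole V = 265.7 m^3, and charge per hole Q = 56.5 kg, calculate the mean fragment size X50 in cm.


Compute V/Q:
V/Q = 265.7 / 56.5 = 4.702654867
Raise to the power 0.8:
(V/Q)^0.8 = 4.702654867^0.8 = 3.450440043
Multiply by A:
X50 = 7.7 * 3.450440043
= 26.5684 cm

26.5684 cm


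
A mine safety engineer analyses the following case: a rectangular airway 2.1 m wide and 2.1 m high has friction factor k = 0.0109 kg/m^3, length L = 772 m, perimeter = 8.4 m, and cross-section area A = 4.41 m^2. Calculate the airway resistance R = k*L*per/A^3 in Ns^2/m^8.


Compute the numerator:
k * L * per = 0.0109 * 772 * 8.4
= 70.68432
Compute the denominator:
A^3 = 4.41^3 = 85.766121
Resistance:
R = 70.68432 / 85.766121
= 0.8242 Ns^2/m^8

0.8242 Ns^2/m^8


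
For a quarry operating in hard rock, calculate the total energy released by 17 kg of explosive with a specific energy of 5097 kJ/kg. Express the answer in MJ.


86.649 MJ

Energy = mass * specific_energy / 1000
= 17 * 5097 / 1000
= 86649 / 1000
= 86.649 MJ


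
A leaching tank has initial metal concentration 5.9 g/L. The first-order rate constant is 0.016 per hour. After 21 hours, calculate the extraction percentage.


28.5377%

Compute the exponent:
-k * t = -0.016 * 21 = -0.336
Remaining concentration:
C = 5.9 * exp(-0.336)
= 5.9 * 0.7146231058
= 4.216276324 g/L
Extracted = 5.9 - 4.216276324 = 1.683723676 g/L
Extraction % = 1.683723676 / 5.9 * 100
= 28.5377%


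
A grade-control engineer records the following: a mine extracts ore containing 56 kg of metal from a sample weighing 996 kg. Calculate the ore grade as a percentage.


Ore grade = (metal mass / ore mass) * 100
= (56 / 996) * 100
= 0.0562248996 * 100
= 5.6225%

5.6225%


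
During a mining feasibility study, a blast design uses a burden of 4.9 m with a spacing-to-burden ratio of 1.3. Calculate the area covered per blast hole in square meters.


First, find the spacing:
Spacing = burden * ratio = 4.9 * 1.3
= 6.37 m
Then, calculate the area:
Area = burden * spacing = 4.9 * 6.37
= 31.213 m^2

31.213 m^2


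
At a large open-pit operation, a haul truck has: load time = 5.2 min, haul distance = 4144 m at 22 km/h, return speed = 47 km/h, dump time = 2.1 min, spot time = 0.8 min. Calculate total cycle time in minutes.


24.692 min

Convert haul speed to m/min: 22 * 1000/60 = 366.6666667 m/min
Haul time = 4144 / 366.6666667 = 11.30181818 min
Convert return speed to m/min: 47 * 1000/60 = 783.3333333 m/min
Return time = 4144 / 783.3333333 = 5.290212766 min
Total cycle time:
= 5.2 + 11.30181818 + 2.1 + 5.290212766 + 0.8
= 24.692 min


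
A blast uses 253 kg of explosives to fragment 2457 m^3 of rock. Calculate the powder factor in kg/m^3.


Powder factor = explosive mass / rock volume
= 253 / 2457
= 0.103 kg/m^3

0.103 kg/m^3


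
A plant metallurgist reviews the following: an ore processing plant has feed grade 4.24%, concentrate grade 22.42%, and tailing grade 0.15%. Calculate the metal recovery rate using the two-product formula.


Using the two-product formula:
R = 100 * c * (f - t) / (f * (c - t))
Numerator = 100 * 22.42 * (4.24 - 0.15)
= 100 * 22.42 * 4.09
= 9169.78
Denominator = 4.24 * (22.42 - 0.15)
= 4.24 * 22.27
= 94.4248
R = 9169.78 / 94.4248
= 97.112%

97.112%


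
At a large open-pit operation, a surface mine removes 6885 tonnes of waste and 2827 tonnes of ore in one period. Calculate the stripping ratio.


2.4354

Stripping ratio = waste tonnage / ore tonnage
= 6885 / 2827
= 2.4354


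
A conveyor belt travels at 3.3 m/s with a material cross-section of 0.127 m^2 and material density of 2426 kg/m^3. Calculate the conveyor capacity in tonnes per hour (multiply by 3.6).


Volumetric flow = speed * area
= 3.3 * 0.127 = 0.4191 m^3/s
Mass flow = volumetric * density
= 0.4191 * 2426 = 1016.7366 kg/s
Convert to t/h: multiply by 3.6
Capacity = 1016.7366 * 3.6
= 3660.2518 t/h

3660.2518 t/h


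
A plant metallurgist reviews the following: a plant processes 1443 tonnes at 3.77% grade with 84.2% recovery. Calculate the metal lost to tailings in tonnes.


8.5954 tonnes

Total metal in feed:
= 1443 * 3.77 / 100 = 54.4011 tonnes
Metal recovered:
= 54.4011 * 84.2 / 100 = 45.8057262 tonnes
Metal lost to tailings:
= 54.4011 - 45.8057262
= 8.5954 tonnes


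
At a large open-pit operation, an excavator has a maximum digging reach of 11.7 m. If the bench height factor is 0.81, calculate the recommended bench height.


Bench height = reach * factor
= 11.7 * 0.81
= 9.477 m

9.477 m


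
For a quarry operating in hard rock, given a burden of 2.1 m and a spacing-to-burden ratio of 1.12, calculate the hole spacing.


2.352 m

Spacing = burden * ratio
= 2.1 * 1.12
= 2.352 m


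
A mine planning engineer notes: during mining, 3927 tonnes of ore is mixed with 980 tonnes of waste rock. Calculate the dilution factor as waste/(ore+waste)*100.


Total material = ore + waste
= 3927 + 980 = 4907 tonnes
Dilution = waste / total * 100
= 980 / 4907 * 100
= 0.1997146933 * 100
= 19.9715%

19.9715%


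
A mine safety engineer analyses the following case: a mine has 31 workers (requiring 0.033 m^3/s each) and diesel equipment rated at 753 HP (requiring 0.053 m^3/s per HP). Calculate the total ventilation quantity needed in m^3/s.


40.932 m^3/s

Airflow for workers:
Q_people = 31 * 0.033 = 1.023 m^3/s
Airflow for diesel equipment:
Q_diesel = 753 * 0.053 = 39.909 m^3/s
Total ventilation:
Q_total = 1.023 + 39.909
= 40.932 m^3/s


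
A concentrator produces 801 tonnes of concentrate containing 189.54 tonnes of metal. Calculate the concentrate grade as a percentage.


23.6629%

Grade = (metal in concentrate / concentrate mass) * 100
= (189.54 / 801) * 100
= 0.2366292135 * 100
= 23.6629%


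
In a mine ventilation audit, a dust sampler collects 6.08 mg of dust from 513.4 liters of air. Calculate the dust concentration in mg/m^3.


11.8426 mg/m^3

Convert liters to m^3: 1 m^3 = 1000 L
Concentration = mass / volume * 1000
= 6.08 / 513.4 * 1000
= 0.01184261784 * 1000
= 11.8426 mg/m^3


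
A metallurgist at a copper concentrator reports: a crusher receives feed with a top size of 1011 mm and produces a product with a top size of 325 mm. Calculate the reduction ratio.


3.1108

Reduction ratio = feed size / product size
= 1011 / 325
= 3.1108


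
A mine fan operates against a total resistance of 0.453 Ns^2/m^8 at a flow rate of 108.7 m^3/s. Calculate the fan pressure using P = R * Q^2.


5352.5076 Pa

Compute Q^2:
Q^2 = 108.7^2 = 11815.69
Compute pressure:
P = R * Q^2 = 0.453 * 11815.69
= 5352.5076 Pa


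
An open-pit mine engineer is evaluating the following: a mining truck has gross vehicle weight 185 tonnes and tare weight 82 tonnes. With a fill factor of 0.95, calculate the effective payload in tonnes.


Maximum payload = gross - tare
= 185 - 82 = 103 tonnes
Effective payload = max payload * fill factor
= 103 * 0.95
= 97.85 tonnes

97.85 tonnes


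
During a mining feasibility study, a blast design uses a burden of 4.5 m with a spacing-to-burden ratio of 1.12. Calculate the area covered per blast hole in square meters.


22.68 m^2

First, find the spacing:
Spacing = burden * ratio = 4.5 * 1.12
= 5.04 m
Then, calculate the area:
Area = burden * spacing = 4.5 * 5.04
= 22.68 m^2


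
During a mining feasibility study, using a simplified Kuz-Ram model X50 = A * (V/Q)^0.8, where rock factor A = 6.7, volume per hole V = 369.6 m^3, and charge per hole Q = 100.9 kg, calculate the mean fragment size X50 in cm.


Compute V/Q:
V/Q = 369.6 / 100.9 = 3.663032706
Raise to the power 0.8:
(V/Q)^0.8 = 3.663032706^0.8 = 2.825352484
Multiply by A:
X50 = 6.7 * 2.825352484
= 18.9299 cm

18.9299 cm


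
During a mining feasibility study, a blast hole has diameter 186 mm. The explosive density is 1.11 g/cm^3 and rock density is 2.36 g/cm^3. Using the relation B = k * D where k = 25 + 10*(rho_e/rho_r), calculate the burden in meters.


5.5248 m

First, compute k:
rho_e / rho_r = 1.11 / 2.36 = 0.4703389831
k = 25 + 10 * 0.4703389831 = 29.70338983
Then, compute burden:
B = k * D / 1000 = 29.70338983 * 186 / 1000
= 5524.830508 / 1000
= 5.5248 m


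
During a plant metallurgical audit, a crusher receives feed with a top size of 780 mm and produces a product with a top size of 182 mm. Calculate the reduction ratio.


4.2857

Reduction ratio = feed size / product size
= 780 / 182
= 4.2857


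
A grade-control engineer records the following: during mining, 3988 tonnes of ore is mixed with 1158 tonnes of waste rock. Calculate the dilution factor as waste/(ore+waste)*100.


Total material = ore + waste
= 3988 + 1158 = 5146 tonnes
Dilution = waste / total * 100
= 1158 / 5146 * 100
= 0.2250291489 * 100
= 22.5029%

22.5029%


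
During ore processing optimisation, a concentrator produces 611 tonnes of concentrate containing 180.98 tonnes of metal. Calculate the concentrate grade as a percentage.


Grade = (metal in concentrate / concentrate mass) * 100
= (180.98 / 611) * 100
= 0.296202946 * 100
= 29.6203%

29.6203%


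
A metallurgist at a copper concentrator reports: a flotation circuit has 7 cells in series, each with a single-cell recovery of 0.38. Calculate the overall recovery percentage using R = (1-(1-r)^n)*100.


96.4784%

Complement of single-cell recovery:
1 - r = 1 - 0.38 = 0.62
Raise to power n:
(1 - r)^7 = 0.62^7 = 0.03521614606
Overall recovery:
R = (1 - 0.03521614606) * 100
= 96.4784%


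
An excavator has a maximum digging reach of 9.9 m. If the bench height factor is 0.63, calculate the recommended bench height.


Bench height = reach * factor
= 9.9 * 0.63
= 6.237 m

6.237 m


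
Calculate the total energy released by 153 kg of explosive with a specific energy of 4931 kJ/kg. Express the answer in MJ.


Energy = mass * specific_energy / 1000
= 153 * 4931 / 1000
= 754443 / 1000
= 754.443 MJ

754.443 MJ


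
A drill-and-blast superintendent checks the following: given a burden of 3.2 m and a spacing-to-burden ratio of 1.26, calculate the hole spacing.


4.032 m

Spacing = burden * ratio
= 3.2 * 1.26
= 4.032 m


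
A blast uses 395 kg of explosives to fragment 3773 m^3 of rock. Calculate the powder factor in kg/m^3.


Powder factor = explosive mass / rock volume
= 395 / 3773
= 0.1047 kg/m^3

0.1047 kg/m^3


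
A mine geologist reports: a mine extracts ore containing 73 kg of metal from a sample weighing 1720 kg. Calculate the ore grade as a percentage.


4.2442%

Ore grade = (metal mass / ore mass) * 100
= (73 / 1720) * 100
= 0.04244186047 * 100
= 4.2442%


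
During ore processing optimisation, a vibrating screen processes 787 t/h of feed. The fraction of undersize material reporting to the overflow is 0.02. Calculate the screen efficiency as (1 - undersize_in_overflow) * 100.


98.0%

Screen efficiency = (1 - fraction of undersize in overflow) * 100
= (1 - 0.02) * 100
= 0.98 * 100
= 98.0%


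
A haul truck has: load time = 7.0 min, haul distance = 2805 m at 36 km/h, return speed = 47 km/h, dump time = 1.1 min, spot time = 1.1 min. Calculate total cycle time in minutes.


Convert haul speed to m/min: 36 * 1000/60 = 600 m/min
Haul time = 2805 / 600 = 4.675 min
Convert return speed to m/min: 47 * 1000/60 = 783.3333333 m/min
Return time = 2805 / 783.3333333 = 3.580851064 min
Total cycle time:
= 7.0 + 4.675 + 1.1 + 3.580851064 + 1.1
= 17.4559 min

17.4559 min


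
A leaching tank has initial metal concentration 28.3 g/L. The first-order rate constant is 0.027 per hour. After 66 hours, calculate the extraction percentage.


Compute the exponent:
-k * t = -0.027 * 66 = -1.782
Remaining concentration:
C = 28.3 * exp(-1.782)
= 28.3 * 0.168301208
= 4.762924187 g/L
Extracted = 28.3 - 4.762924187 = 23.53707581 g/L
Extraction % = 23.53707581 / 28.3 * 100
= 83.1699%

83.1699%


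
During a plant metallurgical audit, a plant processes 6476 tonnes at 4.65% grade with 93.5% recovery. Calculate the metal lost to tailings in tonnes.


19.5737 tonnes

Total metal in feed:
= 6476 * 4.65 / 100 = 301.134 tonnes
Metal recovered:
= 301.134 * 93.5 / 100 = 281.56029 tonnes
Metal lost to tailings:
= 301.134 - 281.56029
= 19.5737 tonnes


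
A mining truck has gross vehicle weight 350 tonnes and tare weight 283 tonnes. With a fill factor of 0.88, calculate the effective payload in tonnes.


58.96 tonnes

Maximum payload = gross - tare
= 350 - 283 = 67 tonnes
Effective payload = max payload * fill factor
= 67 * 0.88
= 58.96 tonnes


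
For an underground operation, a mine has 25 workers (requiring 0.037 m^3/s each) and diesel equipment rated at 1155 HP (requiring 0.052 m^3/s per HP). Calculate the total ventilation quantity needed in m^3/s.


Airflow for workers:
Q_people = 25 * 0.037 = 0.925 m^3/s
Airflow for diesel equipment:
Q_diesel = 1155 * 0.052 = 60.06 m^3/s
Total ventilation:
Q_total = 0.925 + 60.06
= 60.985 m^3/s

60.985 m^3/s


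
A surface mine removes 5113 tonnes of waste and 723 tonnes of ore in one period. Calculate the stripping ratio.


7.0719

Stripping ratio = waste tonnage / ore tonnage
= 5113 / 723
= 7.0719


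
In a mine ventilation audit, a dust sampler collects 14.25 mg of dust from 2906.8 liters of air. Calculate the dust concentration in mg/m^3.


4.9023 mg/m^3

Convert liters to m^3: 1 m^3 = 1000 L
Concentration = mass / volume * 1000
= 14.25 / 2906.8 * 1000
= 0.00490229806 * 1000
= 4.9023 mg/m^3


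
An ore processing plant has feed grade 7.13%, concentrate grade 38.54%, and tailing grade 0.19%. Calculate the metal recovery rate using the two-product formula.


97.8174%

Using the two-product formula:
R = 100 * c * (f - t) / (f * (c - t))
Numerator = 100 * 38.54 * (7.13 - 0.19)
= 100 * 38.54 * 6.94
= 26746.76
Denominator = 7.13 * (38.54 - 0.19)
= 7.13 * 38.35
= 273.4355
R = 26746.76 / 273.4355
= 97.8174%


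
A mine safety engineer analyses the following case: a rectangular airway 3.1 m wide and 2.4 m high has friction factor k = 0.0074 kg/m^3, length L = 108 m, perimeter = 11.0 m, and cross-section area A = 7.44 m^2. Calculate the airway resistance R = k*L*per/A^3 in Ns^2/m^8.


Compute the numerator:
k * L * per = 0.0074 * 108 * 11.0
= 8.7912
Compute the denominator:
A^3 = 7.44^3 = 411.830784
Resistance:
R = 8.7912 / 411.830784
= 0.0213 Ns^2/m^8

0.0213 Ns^2/m^8


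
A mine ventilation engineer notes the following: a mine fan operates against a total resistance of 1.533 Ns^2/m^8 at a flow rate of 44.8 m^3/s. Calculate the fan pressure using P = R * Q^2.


3076.7923 Pa

Compute Q^2:
Q^2 = 44.8^2 = 2007.04
Compute pressure:
P = R * Q^2 = 1.533 * 2007.04
= 3076.7923 Pa


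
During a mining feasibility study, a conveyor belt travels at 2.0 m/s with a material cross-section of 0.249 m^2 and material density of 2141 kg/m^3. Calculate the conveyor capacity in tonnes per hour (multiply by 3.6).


Volumetric flow = speed * area
= 2.0 * 0.249 = 0.498 m^3/s
Mass flow = volumetric * density
= 0.498 * 2141 = 1066.218 kg/s
Convert to t/h: multiply by 3.6
Capacity = 1066.218 * 3.6
= 3838.3848 t/h

3838.3848 t/h


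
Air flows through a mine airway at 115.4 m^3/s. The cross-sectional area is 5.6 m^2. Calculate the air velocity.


20.6071 m/s

Velocity = flow rate / cross-sectional area
= 115.4 / 5.6
= 20.6071 m/s


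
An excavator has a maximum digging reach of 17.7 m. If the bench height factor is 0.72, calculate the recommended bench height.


12.744 m

Bench height = reach * factor
= 17.7 * 0.72
= 12.744 m


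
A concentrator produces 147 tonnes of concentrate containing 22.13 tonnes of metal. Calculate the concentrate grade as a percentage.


15.0544%

Grade = (metal in concentrate / concentrate mass) * 100
= (22.13 / 147) * 100
= 0.1505442177 * 100
= 15.0544%


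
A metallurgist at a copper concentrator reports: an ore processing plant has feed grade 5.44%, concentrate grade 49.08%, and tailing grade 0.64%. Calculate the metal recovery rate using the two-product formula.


Using the two-product formula:
R = 100 * c * (f - t) / (f * (c - t))
Numerator = 100 * 49.08 * (5.44 - 0.64)
= 100 * 49.08 * 4.8
= 23558.4
Denominator = 5.44 * (49.08 - 0.64)
= 5.44 * 48.44
= 263.5136
R = 23558.4 / 263.5136
= 89.4011%

89.4011%


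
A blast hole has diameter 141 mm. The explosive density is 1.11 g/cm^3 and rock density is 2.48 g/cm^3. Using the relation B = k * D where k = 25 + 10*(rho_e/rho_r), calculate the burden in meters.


First, compute k:
rho_e / rho_r = 1.11 / 2.48 = 0.4475806452
k = 25 + 10 * 0.4475806452 = 29.47580645
Then, compute burden:
B = k * D / 1000 = 29.47580645 * 141 / 1000
= 4156.08871 / 1000
= 4.1561 m

4.1561 m


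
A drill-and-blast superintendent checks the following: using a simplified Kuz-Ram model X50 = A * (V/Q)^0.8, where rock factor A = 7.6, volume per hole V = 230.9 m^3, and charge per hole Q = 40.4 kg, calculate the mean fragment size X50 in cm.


30.6512 cm

Compute V/Q:
V/Q = 230.9 / 40.4 = 5.715346535
Raise to the power 0.8:
(V/Q)^0.8 = 5.715346535^0.8 = 4.03305416
Multiply by A:
X50 = 7.6 * 4.03305416
= 30.6512 cm


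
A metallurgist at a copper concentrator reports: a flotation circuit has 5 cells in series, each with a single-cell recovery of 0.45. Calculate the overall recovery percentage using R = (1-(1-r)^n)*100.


94.9672%

Complement of single-cell recovery:
1 - r = 1 - 0.45 = 0.55
Raise to power n:
(1 - r)^5 = 0.55^5 = 0.0503284375
Overall recovery:
R = (1 - 0.0503284375) * 100
= 94.9672%


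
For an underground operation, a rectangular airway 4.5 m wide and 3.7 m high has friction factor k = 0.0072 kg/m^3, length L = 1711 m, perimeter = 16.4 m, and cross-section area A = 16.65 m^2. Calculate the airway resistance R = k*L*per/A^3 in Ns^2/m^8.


Compute the numerator:
k * L * per = 0.0072 * 1711 * 16.4
= 202.03488
Compute the denominator:
A^3 = 16.65^3 = 4615.754625
Resistance:
R = 202.03488 / 4615.754625
= 0.0438 Ns^2/m^8

0.0438 Ns^2/m^8


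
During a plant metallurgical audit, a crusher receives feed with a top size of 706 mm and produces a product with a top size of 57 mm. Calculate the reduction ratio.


Reduction ratio = feed size / product size
= 706 / 57
= 12.386

12.386


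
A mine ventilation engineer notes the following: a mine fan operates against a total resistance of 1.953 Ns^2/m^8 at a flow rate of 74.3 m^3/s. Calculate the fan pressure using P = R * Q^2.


Compute Q^2:
Q^2 = 74.3^2 = 5520.49
Compute pressure:
P = R * Q^2 = 1.953 * 5520.49
= 10781.517 Pa

10781.517 Pa


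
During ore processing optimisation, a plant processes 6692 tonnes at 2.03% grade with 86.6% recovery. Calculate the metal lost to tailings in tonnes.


18.2036 tonnes

Total metal in feed:
= 6692 * 2.03 / 100 = 135.8476 tonnes
Metal recovered:
= 135.8476 * 86.6 / 100 = 117.6440216 tonnes
Metal lost to tailings:
= 135.8476 - 117.6440216
= 18.2036 tonnes


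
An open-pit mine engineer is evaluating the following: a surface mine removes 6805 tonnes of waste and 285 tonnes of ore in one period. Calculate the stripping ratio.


23.8772

Stripping ratio = waste tonnage / ore tonnage
= 6805 / 285
= 23.8772


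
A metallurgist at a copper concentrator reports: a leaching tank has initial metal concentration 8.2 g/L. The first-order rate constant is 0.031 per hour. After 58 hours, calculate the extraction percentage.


83.437%

Compute the exponent:
-k * t = -0.031 * 58 = -1.798
Remaining concentration:
C = 8.2 * exp(-1.798)
= 8.2 * 0.1656298168
= 1.358164498 g/L
Extracted = 8.2 - 1.358164498 = 6.841835502 g/L
Extraction % = 6.841835502 / 8.2 * 100
= 83.437%


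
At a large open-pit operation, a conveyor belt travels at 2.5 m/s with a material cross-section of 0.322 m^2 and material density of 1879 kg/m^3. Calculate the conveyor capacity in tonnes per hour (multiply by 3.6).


5445.342 t/h

Volumetric flow = speed * area
= 2.5 * 0.322 = 0.805 m^3/s
Mass flow = volumetric * density
= 0.805 * 1879 = 1512.595 kg/s
Convert to t/h: multiply by 3.6
Capacity = 1512.595 * 3.6
= 5445.342 t/h


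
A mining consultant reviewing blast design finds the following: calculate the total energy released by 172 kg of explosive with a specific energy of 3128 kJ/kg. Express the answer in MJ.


538.016 MJ

Energy = mass * specific_energy / 1000
= 172 * 3128 / 1000
= 538016 / 1000
= 538.016 MJ


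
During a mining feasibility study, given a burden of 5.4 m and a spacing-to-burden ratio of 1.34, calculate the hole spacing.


Spacing = burden * ratio
= 5.4 * 1.34
= 7.236 m

7.236 m


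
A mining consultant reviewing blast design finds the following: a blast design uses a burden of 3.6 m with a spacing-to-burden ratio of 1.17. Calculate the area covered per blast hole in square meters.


15.1632 m^2

First, find the spacing:
Spacing = burden * ratio = 3.6 * 1.17
= 4.212 m
Then, calculate the area:
Area = burden * spacing = 3.6 * 4.212
= 15.1632 m^2


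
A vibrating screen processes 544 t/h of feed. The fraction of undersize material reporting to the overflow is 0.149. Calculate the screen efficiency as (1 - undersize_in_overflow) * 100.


Screen efficiency = (1 - fraction of undersize in overflow) * 100
= (1 - 0.149) * 100
= 0.851 * 100
= 85.1%

85.1%


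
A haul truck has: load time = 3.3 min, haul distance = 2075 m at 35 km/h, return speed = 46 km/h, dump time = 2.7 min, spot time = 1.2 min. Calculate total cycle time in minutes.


Convert haul speed to m/min: 35 * 1000/60 = 583.3333333 m/min
Haul time = 2075 / 583.3333333 = 3.557142857 min
Convert return speed to m/min: 46 * 1000/60 = 766.6666667 m/min
Return time = 2075 / 766.6666667 = 2.706521739 min
Total cycle time:
= 3.3 + 3.557142857 + 2.7 + 2.706521739 + 1.2
= 13.4637 min

13.4637 min
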